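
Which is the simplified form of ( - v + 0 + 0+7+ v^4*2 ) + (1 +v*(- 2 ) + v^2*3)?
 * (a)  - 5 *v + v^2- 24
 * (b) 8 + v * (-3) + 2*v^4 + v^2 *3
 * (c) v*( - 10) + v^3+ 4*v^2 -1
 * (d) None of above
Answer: b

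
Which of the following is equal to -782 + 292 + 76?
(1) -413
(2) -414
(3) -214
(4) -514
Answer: 2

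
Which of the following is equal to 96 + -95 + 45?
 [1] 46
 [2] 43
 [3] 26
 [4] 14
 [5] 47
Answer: 1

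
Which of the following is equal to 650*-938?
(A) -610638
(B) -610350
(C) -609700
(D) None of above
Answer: C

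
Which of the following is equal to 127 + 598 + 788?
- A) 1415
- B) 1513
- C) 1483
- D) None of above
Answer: B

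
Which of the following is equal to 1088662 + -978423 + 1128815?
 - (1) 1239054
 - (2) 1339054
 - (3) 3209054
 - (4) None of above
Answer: 1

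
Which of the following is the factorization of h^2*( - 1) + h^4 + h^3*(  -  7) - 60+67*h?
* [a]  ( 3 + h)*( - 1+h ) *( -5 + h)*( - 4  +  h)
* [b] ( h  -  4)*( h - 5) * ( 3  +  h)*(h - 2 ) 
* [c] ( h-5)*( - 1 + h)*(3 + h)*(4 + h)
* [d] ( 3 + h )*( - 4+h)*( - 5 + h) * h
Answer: a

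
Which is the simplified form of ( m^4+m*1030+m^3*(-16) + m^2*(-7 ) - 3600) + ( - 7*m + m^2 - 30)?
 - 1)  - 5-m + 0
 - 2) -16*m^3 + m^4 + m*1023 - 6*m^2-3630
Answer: 2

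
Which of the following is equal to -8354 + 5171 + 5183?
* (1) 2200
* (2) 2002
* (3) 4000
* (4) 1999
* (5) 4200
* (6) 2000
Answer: 6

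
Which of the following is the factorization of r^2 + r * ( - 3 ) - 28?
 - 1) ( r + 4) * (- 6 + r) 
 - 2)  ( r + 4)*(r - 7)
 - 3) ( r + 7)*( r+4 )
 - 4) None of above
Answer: 2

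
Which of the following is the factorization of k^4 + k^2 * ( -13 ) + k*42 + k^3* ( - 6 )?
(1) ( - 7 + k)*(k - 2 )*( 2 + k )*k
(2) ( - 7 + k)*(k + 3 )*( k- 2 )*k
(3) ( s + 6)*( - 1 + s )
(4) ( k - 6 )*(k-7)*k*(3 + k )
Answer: 2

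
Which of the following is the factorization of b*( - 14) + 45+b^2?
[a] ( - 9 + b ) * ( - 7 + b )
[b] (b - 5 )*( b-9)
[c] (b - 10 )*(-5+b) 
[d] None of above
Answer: b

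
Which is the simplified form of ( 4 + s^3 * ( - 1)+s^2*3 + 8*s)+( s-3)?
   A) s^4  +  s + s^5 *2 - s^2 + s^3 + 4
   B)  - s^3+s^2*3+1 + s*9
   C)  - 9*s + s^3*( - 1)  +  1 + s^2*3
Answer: B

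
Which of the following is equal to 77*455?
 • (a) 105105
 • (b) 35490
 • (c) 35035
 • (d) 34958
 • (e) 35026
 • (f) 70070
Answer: c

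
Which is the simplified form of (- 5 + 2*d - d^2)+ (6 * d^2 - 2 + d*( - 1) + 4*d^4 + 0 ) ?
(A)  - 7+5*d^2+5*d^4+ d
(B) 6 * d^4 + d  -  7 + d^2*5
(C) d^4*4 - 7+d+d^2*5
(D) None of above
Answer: C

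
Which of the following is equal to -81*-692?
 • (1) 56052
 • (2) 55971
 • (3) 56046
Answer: 1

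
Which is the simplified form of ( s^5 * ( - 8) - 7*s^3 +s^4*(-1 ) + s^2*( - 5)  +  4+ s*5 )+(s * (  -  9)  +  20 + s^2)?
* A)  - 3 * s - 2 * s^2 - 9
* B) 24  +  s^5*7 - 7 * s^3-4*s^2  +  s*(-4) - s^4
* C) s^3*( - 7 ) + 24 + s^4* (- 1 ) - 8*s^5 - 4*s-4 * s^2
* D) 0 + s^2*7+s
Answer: C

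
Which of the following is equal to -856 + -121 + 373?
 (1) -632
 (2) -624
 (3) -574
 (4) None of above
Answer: 4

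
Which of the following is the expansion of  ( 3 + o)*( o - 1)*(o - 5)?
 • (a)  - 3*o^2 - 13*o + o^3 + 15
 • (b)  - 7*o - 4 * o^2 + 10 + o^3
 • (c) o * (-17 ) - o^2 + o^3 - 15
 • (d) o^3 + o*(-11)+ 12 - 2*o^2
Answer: a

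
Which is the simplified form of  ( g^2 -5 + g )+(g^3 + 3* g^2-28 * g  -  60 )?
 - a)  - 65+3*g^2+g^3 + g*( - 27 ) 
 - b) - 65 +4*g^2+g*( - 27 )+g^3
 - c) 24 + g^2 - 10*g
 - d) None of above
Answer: b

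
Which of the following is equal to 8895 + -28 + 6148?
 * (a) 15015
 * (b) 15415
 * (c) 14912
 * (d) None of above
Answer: a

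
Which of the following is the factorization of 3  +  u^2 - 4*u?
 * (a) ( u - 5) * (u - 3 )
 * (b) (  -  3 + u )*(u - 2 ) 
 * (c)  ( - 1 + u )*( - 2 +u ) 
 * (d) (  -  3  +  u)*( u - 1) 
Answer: d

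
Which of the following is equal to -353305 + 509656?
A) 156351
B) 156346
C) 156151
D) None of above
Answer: A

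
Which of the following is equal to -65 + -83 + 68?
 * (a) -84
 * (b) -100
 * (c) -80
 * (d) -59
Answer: c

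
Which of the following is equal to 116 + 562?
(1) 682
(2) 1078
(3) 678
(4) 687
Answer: 3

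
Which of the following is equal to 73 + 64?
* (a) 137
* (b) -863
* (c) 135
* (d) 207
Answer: a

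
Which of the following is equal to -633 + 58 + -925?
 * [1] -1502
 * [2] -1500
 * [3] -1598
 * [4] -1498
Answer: 2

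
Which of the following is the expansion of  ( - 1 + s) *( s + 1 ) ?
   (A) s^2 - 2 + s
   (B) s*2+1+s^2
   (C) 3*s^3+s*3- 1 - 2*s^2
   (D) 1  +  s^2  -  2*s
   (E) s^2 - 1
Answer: E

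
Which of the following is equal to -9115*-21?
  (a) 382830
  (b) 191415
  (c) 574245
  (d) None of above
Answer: b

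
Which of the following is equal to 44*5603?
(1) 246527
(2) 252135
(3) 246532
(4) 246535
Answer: 3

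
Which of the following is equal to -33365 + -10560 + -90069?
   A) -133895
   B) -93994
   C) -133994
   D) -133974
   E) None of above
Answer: C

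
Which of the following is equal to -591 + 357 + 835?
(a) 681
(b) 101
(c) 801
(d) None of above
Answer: d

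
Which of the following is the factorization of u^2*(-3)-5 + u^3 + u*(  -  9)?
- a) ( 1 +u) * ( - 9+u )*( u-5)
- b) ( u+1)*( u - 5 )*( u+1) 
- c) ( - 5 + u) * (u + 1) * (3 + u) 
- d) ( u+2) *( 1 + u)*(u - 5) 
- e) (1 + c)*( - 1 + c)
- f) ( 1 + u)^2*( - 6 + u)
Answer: b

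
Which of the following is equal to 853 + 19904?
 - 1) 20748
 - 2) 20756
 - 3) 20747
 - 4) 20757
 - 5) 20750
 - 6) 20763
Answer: 4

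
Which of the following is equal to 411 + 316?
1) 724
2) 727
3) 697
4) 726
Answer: 2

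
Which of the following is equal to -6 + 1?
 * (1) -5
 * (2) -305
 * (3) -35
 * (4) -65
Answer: 1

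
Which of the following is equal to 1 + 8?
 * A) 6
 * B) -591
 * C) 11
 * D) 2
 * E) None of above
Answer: E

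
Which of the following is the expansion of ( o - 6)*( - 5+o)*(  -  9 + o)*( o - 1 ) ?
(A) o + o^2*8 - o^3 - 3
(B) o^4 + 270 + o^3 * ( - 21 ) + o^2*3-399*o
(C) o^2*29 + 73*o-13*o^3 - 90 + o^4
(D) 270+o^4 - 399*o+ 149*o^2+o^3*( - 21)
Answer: D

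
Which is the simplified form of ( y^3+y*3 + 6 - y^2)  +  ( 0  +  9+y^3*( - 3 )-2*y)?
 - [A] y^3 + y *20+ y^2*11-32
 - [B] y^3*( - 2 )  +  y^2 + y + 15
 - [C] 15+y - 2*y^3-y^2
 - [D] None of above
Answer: C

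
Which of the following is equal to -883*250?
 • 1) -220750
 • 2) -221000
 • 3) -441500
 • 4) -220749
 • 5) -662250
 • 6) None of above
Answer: 1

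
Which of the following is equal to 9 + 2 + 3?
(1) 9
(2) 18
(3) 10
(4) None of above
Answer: 4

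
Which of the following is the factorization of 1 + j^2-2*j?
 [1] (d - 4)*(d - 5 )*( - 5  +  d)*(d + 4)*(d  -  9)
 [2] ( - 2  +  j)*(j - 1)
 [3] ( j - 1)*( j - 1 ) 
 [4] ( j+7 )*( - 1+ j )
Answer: 3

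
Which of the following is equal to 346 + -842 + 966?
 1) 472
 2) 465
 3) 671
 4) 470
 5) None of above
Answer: 4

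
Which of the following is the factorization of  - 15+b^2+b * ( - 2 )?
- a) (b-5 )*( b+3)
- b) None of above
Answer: a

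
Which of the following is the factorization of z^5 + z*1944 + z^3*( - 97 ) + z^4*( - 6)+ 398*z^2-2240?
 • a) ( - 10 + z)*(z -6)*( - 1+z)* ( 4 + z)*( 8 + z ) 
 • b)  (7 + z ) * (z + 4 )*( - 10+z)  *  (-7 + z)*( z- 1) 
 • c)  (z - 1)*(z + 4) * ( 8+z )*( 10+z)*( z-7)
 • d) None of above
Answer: d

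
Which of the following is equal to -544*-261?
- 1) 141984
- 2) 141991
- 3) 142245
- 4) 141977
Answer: 1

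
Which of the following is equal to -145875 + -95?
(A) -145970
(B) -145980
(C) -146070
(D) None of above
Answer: A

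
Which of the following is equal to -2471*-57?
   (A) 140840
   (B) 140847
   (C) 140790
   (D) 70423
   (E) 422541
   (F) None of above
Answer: B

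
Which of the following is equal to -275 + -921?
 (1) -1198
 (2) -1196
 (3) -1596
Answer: 2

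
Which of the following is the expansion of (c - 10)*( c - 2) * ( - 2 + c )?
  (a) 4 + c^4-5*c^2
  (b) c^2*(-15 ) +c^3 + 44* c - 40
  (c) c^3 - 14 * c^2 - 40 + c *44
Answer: c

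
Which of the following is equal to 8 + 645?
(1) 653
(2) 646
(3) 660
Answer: 1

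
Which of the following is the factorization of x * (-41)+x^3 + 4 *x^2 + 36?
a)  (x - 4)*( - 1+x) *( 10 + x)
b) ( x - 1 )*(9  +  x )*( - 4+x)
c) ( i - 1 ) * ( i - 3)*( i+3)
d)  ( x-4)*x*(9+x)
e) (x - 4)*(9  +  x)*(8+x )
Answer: b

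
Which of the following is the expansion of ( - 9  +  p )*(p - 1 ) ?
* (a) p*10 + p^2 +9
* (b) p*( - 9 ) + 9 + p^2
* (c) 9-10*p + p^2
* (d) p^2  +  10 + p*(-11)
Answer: c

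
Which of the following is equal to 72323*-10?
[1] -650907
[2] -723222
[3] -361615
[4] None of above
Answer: 4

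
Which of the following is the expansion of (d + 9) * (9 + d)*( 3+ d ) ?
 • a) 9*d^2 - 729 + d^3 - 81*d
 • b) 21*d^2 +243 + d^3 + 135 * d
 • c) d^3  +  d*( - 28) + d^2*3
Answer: b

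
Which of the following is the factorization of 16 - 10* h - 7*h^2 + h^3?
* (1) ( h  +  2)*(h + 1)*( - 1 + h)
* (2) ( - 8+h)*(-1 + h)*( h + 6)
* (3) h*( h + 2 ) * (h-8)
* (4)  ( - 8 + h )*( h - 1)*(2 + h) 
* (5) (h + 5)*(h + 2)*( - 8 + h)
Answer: 4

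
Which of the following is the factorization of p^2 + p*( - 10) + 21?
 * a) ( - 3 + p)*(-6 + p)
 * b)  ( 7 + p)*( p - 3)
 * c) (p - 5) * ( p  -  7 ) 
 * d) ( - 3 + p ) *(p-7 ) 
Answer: d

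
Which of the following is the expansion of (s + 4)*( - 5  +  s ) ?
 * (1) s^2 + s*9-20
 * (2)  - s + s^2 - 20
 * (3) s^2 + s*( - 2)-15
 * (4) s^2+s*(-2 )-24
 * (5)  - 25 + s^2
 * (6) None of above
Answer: 2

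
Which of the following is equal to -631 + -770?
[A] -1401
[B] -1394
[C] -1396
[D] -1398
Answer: A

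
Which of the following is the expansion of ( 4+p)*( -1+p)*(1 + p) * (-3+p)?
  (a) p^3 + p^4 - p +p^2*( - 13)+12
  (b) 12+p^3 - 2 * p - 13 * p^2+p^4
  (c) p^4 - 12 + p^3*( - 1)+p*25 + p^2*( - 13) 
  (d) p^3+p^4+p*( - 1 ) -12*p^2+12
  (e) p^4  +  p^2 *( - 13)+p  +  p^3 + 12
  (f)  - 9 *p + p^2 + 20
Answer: a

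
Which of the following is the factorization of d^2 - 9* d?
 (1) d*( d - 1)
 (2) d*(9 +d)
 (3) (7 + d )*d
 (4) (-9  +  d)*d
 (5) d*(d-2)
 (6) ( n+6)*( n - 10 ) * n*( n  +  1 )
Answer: 4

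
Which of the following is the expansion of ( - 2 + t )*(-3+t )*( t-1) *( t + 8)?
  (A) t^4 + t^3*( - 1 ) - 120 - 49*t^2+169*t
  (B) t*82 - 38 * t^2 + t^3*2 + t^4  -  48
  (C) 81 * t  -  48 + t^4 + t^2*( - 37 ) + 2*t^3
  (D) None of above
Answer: D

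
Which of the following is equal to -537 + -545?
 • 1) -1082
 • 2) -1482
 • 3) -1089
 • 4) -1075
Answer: 1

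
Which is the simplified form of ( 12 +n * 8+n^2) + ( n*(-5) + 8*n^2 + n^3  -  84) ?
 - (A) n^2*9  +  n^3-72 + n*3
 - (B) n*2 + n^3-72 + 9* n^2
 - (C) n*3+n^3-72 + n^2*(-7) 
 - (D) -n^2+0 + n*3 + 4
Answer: A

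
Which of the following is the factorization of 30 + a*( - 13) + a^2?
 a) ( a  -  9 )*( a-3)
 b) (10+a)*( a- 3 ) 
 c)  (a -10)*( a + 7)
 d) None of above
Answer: d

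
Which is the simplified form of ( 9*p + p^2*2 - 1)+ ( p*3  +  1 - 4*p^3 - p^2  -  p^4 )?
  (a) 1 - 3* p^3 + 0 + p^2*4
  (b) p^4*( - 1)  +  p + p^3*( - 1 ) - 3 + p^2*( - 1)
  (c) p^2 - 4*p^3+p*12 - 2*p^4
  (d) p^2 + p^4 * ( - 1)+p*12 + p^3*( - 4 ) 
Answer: d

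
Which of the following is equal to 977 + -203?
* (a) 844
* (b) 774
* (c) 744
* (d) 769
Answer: b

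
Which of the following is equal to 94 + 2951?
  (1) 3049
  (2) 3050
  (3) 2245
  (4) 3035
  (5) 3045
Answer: 5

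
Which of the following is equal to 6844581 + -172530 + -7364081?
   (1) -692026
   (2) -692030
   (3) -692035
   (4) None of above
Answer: 2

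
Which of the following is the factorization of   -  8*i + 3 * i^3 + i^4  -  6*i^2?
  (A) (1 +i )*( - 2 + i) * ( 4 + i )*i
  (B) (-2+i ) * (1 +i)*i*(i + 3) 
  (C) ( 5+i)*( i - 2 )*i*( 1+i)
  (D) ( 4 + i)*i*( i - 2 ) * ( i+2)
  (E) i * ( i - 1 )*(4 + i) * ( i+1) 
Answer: A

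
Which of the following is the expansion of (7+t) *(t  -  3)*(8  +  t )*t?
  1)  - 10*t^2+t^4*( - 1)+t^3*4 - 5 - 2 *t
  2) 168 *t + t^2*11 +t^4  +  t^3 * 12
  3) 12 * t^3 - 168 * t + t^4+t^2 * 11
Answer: 3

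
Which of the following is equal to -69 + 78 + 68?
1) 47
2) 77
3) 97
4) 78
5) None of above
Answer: 2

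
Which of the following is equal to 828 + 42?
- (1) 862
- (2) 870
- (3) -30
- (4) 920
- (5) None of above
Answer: 2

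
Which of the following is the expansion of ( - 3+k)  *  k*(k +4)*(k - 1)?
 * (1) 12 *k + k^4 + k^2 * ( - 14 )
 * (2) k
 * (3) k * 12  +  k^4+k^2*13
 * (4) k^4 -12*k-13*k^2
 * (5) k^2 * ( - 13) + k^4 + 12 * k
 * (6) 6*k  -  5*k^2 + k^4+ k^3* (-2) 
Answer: 5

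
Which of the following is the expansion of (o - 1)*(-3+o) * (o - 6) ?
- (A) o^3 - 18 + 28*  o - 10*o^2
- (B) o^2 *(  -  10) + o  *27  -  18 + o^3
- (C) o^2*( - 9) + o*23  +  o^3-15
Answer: B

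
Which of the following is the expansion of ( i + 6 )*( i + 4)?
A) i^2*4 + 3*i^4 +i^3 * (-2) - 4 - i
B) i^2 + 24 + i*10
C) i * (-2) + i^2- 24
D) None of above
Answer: B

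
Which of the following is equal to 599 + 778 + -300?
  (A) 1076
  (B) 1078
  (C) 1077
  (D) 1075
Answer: C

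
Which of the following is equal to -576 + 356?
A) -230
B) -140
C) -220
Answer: C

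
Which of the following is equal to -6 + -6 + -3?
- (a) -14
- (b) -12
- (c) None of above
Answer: c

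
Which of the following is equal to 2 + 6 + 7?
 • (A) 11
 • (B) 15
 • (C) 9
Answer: B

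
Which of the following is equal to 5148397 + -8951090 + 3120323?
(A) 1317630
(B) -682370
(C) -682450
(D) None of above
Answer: B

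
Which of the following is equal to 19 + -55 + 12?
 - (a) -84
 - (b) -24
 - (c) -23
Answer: b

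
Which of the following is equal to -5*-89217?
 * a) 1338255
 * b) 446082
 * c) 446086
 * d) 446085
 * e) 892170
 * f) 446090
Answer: d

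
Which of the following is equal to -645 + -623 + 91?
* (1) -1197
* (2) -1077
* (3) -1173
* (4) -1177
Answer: 4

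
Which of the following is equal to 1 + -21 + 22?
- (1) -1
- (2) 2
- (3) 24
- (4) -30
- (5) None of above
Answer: 2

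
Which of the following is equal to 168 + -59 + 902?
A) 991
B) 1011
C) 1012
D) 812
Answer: B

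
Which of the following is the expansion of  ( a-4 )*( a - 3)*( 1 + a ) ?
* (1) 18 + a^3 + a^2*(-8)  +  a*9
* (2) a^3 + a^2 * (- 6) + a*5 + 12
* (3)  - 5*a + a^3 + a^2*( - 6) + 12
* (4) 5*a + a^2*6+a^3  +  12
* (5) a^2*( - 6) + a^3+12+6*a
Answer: 2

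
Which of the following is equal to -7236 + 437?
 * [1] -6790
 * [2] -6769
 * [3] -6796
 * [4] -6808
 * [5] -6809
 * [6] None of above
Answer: 6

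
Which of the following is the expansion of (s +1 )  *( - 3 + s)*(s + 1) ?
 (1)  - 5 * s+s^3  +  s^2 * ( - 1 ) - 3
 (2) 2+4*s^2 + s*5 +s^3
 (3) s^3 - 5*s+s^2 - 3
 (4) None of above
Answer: 1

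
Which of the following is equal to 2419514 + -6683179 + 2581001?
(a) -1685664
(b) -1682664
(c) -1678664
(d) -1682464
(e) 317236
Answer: b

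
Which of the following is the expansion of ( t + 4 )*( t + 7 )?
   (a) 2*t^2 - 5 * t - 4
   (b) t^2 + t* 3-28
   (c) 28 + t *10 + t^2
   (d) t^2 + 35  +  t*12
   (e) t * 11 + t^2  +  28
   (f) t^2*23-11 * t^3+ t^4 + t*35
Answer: e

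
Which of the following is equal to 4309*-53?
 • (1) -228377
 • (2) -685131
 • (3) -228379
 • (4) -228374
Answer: 1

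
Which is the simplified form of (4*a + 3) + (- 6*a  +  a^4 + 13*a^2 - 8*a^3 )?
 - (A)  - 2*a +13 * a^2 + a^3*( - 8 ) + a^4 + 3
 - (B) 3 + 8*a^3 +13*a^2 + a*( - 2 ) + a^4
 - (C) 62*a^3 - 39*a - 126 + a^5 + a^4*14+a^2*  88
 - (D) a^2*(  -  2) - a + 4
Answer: A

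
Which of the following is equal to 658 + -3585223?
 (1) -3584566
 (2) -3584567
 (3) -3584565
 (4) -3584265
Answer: 3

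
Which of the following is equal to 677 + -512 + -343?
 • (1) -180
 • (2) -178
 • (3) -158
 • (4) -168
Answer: 2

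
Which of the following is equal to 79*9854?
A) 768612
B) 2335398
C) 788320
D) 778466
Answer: D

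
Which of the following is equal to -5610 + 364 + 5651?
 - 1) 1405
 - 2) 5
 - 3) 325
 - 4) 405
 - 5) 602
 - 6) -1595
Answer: 4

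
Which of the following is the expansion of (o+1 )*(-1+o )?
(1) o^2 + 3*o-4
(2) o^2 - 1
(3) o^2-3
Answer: 2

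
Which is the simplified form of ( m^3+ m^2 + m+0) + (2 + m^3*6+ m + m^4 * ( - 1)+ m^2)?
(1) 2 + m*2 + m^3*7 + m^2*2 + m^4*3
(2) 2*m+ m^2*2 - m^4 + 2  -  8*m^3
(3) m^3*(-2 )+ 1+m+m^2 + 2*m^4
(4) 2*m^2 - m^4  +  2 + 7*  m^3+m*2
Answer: 4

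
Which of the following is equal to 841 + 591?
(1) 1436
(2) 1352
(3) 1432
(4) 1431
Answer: 3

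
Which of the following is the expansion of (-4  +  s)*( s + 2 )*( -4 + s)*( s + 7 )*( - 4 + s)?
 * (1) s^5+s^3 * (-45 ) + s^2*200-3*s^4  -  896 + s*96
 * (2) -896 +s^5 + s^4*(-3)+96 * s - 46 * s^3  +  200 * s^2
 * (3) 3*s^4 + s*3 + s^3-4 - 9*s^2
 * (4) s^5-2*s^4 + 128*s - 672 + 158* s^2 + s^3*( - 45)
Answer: 2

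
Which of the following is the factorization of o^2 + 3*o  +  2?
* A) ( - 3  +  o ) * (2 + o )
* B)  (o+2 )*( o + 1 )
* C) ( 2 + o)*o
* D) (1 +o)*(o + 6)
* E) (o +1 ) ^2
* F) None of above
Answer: B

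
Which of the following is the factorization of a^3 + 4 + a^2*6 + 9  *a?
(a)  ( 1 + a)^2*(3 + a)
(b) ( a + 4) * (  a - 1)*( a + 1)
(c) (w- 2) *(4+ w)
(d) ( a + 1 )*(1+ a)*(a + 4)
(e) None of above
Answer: d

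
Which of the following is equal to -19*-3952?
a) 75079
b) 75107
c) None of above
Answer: c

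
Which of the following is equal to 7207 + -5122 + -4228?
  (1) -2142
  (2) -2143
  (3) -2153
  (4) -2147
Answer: 2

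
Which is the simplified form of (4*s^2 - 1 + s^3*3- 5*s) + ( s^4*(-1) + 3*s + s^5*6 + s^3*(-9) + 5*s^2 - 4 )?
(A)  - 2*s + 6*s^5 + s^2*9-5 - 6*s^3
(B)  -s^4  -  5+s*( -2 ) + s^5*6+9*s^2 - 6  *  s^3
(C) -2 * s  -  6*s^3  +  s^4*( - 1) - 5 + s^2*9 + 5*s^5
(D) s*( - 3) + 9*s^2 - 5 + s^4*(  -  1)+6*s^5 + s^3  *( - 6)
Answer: B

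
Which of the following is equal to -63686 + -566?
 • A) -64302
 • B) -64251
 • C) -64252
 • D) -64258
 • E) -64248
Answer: C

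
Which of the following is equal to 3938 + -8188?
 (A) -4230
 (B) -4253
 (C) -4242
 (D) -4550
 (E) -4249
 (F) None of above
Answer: F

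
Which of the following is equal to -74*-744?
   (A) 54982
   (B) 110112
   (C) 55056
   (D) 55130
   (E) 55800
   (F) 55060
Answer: C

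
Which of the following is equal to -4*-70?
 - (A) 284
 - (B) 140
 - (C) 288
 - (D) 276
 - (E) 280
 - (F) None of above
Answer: E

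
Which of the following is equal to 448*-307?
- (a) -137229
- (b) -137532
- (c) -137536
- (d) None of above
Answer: c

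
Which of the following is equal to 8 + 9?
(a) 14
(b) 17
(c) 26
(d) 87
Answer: b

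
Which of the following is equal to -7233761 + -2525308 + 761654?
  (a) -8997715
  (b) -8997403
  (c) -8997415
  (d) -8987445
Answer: c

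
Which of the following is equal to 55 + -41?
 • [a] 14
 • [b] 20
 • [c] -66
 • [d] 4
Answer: a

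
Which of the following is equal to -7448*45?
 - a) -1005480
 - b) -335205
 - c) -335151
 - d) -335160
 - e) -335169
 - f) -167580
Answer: d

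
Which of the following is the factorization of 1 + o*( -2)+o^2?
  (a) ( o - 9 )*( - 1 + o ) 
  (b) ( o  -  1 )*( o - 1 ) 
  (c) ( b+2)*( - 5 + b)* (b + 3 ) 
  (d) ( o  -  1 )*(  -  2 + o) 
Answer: b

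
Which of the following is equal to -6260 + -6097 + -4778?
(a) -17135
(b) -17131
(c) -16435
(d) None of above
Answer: a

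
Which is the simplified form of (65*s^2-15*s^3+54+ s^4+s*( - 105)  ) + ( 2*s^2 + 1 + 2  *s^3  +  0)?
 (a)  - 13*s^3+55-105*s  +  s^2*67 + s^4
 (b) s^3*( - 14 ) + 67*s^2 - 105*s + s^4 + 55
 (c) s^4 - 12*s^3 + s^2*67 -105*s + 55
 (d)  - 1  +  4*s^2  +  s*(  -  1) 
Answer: a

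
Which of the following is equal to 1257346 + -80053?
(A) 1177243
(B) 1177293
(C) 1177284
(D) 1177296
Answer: B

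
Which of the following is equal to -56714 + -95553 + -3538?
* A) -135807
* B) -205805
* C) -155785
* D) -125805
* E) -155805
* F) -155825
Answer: E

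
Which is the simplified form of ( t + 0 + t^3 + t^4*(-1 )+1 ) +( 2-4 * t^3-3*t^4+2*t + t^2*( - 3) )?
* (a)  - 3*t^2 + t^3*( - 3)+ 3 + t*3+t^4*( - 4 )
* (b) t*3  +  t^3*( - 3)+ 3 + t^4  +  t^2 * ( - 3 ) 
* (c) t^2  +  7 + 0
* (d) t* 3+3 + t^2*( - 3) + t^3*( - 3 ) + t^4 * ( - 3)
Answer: a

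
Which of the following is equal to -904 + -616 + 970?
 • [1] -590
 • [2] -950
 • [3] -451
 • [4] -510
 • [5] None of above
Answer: 5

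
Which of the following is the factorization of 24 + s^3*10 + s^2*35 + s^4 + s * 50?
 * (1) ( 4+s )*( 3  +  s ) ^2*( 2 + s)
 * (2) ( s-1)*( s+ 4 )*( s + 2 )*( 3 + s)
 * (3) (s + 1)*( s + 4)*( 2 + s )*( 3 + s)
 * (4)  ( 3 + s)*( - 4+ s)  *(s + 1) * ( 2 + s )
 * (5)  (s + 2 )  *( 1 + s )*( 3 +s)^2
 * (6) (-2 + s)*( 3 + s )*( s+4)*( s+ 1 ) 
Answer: 3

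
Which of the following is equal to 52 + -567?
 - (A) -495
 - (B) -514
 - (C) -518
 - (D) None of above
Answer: D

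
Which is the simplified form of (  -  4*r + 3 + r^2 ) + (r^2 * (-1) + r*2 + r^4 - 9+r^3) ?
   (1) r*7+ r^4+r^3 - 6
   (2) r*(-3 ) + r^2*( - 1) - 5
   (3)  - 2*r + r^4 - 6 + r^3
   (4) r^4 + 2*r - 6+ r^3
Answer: 3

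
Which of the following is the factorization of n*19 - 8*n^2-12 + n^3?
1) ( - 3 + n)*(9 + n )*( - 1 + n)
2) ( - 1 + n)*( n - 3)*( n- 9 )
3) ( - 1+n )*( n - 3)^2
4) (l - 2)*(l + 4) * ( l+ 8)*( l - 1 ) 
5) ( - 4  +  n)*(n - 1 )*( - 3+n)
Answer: 5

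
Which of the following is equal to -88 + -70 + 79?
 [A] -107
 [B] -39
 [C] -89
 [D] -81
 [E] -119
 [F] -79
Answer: F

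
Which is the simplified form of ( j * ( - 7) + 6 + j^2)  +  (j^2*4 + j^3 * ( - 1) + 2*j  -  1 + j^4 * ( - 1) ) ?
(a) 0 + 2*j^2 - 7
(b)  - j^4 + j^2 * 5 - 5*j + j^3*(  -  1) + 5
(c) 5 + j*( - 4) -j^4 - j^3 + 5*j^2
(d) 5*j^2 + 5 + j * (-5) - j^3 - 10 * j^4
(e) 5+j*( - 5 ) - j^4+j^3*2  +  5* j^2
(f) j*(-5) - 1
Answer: b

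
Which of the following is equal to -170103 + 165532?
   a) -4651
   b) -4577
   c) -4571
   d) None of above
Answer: c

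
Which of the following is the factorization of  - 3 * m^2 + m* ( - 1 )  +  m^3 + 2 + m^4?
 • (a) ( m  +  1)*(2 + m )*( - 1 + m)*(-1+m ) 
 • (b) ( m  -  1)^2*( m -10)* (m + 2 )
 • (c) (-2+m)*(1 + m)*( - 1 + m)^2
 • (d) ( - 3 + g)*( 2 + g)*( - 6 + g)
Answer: a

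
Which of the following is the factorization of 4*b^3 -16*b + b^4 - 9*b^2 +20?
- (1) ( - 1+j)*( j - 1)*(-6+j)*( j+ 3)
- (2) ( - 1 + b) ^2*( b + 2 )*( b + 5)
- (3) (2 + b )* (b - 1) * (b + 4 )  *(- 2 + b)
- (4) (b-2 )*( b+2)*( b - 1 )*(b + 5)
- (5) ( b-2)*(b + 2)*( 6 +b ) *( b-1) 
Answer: 4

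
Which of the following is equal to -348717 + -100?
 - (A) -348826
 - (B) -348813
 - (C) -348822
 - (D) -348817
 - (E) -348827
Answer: D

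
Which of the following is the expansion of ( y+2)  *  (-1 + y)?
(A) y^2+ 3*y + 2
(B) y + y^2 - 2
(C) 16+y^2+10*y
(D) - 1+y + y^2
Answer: B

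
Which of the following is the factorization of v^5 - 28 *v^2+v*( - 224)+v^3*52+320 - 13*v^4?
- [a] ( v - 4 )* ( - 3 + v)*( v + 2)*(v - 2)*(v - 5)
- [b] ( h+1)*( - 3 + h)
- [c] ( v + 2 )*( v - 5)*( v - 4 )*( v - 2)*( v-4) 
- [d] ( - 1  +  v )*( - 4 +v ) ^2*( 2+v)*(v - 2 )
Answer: c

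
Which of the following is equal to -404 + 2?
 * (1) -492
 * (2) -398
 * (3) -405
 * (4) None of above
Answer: 4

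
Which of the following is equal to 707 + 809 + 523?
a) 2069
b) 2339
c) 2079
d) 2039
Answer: d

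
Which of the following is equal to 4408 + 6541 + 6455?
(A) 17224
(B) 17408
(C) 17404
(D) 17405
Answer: C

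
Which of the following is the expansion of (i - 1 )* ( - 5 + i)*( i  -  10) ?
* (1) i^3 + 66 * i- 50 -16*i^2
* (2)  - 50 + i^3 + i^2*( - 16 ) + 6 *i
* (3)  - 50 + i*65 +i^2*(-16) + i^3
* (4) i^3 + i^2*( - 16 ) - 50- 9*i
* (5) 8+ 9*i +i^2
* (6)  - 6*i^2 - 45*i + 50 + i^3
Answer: 3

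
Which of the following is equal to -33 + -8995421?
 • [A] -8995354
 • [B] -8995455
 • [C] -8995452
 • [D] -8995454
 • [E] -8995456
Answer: D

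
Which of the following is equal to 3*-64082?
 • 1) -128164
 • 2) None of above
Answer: 2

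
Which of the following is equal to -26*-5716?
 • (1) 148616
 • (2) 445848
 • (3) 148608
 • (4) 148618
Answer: 1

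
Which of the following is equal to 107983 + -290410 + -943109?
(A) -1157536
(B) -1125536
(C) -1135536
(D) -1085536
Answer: B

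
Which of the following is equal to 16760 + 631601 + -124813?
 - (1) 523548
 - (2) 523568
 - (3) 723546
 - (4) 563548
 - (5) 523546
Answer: 1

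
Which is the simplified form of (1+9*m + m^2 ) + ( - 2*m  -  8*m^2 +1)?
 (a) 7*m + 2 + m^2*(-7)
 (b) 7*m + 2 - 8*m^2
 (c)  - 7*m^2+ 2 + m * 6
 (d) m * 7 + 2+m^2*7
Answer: a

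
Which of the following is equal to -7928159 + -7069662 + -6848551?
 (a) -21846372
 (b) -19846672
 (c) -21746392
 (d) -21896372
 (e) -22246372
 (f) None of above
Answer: a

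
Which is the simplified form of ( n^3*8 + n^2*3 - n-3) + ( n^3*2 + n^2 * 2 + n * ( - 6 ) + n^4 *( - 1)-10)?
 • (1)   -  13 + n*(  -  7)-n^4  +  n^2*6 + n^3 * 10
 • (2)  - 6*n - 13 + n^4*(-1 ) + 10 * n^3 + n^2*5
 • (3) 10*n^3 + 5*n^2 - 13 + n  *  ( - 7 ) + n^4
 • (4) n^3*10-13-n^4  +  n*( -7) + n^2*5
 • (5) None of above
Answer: 4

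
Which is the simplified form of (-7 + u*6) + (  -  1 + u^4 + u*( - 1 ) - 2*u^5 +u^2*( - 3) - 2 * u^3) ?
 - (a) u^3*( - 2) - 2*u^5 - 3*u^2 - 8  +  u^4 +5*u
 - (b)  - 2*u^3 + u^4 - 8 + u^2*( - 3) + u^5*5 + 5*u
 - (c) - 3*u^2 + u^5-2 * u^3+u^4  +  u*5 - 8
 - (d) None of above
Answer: a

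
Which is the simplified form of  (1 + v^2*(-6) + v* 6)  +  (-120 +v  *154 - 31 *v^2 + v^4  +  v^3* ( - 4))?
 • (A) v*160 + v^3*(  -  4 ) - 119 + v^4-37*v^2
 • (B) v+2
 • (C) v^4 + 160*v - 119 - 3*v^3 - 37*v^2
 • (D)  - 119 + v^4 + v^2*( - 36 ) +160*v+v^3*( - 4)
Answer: A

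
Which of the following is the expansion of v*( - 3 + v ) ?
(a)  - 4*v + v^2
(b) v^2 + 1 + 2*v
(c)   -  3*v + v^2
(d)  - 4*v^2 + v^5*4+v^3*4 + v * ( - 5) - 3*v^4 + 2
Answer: c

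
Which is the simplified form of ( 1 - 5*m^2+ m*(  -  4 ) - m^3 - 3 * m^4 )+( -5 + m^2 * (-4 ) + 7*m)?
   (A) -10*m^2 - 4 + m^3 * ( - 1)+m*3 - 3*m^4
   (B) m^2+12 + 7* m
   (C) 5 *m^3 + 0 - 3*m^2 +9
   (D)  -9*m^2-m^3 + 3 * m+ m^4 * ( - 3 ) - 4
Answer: D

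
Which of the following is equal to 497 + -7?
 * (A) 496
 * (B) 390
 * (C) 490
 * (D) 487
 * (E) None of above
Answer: C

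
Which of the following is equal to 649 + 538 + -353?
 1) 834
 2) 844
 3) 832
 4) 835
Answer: 1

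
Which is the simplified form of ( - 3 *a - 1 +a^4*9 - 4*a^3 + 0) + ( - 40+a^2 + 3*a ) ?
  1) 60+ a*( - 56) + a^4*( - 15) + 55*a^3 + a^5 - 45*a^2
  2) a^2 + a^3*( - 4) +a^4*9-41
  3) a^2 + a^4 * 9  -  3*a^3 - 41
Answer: 2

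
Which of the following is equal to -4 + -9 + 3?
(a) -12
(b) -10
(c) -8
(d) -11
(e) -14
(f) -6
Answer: b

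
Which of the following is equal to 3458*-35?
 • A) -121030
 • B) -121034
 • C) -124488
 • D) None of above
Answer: A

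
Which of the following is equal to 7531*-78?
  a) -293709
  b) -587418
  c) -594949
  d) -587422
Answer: b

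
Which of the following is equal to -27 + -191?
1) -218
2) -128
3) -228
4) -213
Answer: 1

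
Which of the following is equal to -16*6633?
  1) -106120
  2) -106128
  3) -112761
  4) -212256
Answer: 2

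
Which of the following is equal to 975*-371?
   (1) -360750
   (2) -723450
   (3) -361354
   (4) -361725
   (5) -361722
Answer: 4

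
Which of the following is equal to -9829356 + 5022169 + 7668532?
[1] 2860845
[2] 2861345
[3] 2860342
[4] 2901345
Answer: 2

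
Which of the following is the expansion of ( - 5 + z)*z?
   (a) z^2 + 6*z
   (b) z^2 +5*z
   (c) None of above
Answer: c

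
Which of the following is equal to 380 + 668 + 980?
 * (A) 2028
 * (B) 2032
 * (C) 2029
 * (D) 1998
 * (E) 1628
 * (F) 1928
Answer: A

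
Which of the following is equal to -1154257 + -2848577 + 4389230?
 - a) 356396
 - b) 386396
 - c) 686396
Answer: b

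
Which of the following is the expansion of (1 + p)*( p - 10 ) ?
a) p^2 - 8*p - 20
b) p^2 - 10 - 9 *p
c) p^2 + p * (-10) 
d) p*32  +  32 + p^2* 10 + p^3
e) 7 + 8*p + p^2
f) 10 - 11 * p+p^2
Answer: b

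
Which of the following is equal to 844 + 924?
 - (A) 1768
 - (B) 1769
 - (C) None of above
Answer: A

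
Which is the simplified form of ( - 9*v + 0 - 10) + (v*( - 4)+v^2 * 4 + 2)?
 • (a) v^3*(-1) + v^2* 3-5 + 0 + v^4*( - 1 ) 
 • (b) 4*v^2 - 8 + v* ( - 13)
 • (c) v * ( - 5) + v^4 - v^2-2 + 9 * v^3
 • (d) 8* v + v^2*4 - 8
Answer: b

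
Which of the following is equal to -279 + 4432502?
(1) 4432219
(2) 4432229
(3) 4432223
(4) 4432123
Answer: 3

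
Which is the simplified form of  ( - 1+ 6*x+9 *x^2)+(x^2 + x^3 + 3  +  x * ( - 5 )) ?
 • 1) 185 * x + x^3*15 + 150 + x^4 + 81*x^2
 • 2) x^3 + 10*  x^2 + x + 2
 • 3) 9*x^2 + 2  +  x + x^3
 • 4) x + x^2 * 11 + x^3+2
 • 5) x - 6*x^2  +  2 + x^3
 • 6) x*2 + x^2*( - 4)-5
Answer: 2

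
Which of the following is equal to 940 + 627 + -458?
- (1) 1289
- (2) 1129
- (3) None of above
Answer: 3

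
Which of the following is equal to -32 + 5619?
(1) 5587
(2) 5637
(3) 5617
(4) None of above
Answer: 1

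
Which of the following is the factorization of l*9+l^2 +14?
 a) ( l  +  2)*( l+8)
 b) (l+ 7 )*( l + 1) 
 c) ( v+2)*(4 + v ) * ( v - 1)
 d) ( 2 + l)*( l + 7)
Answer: d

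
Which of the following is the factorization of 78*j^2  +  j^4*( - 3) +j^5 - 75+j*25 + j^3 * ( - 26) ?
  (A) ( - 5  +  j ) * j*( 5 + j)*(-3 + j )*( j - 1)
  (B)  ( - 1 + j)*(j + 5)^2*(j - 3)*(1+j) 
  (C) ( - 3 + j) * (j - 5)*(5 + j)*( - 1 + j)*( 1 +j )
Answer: C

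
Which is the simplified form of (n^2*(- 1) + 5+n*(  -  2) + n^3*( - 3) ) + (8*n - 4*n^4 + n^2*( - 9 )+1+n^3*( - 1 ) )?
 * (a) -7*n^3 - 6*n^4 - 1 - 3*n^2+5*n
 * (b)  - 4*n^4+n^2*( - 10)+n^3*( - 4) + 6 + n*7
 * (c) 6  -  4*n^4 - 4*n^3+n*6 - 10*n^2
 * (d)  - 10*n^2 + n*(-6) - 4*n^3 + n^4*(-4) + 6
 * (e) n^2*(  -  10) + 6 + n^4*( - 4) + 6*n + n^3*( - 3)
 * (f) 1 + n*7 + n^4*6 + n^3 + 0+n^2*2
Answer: c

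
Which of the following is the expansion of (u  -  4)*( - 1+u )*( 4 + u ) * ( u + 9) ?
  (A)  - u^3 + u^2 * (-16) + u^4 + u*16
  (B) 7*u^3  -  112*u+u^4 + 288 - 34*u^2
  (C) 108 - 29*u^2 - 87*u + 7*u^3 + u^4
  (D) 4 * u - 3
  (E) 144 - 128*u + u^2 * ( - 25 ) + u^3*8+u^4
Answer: E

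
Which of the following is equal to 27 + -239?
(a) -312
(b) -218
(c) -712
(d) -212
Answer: d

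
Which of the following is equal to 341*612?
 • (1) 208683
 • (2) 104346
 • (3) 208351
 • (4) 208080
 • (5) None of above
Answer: 5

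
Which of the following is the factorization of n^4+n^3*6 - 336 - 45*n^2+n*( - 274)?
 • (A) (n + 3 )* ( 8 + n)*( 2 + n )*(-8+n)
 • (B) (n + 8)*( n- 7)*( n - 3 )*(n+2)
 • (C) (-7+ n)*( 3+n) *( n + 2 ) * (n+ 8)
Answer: C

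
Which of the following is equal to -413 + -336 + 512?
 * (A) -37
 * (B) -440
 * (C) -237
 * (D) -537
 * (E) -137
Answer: C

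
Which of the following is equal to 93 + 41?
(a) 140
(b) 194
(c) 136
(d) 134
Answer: d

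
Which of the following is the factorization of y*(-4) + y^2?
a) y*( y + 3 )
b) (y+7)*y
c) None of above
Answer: c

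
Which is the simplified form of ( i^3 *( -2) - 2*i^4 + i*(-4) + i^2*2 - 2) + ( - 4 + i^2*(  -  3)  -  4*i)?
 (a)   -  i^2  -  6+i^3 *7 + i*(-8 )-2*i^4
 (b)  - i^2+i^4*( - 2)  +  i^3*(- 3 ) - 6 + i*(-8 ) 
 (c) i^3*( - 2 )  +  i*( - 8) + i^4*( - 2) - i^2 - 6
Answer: c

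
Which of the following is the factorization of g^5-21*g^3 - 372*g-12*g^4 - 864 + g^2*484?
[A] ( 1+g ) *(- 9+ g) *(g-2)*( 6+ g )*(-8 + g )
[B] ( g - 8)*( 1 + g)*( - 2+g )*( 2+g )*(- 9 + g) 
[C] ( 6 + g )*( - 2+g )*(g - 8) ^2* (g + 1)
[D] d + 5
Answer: A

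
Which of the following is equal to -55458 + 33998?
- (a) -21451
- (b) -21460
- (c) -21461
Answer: b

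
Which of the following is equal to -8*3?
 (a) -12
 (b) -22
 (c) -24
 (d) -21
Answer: c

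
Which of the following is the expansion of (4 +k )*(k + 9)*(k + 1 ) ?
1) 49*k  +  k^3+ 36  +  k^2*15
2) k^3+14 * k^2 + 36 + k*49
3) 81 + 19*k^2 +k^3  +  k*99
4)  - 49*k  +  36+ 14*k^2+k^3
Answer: 2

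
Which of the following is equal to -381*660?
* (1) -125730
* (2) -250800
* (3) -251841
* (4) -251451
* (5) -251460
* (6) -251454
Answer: 5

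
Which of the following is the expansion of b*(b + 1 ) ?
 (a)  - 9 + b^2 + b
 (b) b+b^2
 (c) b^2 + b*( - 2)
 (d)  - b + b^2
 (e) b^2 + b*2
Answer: b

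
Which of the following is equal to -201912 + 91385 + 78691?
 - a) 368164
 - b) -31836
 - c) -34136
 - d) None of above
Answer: b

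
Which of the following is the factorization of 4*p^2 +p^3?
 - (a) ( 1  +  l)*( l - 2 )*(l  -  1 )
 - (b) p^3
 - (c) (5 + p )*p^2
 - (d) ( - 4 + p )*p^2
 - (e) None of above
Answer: e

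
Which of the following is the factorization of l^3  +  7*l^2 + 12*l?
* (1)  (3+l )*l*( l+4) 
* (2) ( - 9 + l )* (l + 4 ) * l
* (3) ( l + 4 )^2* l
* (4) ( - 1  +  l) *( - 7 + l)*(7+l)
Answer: 1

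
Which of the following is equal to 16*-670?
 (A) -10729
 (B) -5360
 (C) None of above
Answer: C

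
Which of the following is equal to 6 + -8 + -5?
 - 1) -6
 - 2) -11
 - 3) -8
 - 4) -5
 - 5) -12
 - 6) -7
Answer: 6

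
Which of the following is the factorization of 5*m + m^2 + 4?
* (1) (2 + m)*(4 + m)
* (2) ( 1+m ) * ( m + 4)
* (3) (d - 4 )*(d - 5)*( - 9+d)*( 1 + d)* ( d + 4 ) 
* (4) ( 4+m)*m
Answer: 2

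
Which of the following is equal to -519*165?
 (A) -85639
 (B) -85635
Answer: B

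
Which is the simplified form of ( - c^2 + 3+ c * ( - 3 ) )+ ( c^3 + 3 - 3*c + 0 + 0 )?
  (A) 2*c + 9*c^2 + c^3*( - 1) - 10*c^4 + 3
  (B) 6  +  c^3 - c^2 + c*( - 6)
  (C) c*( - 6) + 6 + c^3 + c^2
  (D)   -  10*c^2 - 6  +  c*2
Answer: B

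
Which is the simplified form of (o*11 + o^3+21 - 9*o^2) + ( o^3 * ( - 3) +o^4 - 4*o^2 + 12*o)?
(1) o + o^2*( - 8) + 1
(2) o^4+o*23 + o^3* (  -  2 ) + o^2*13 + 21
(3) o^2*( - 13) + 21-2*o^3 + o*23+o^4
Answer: 3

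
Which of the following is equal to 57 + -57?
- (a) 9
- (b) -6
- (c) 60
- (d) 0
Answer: d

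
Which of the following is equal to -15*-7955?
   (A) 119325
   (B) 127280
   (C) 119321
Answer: A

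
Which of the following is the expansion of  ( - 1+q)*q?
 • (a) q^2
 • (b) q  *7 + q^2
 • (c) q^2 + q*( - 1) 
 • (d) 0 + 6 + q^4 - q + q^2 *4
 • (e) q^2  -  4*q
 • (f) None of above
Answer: c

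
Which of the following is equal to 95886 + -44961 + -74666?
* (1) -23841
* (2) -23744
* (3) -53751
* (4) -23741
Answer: 4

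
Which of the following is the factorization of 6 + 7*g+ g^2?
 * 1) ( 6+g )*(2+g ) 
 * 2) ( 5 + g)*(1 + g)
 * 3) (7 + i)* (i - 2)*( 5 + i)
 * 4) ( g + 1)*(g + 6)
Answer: 4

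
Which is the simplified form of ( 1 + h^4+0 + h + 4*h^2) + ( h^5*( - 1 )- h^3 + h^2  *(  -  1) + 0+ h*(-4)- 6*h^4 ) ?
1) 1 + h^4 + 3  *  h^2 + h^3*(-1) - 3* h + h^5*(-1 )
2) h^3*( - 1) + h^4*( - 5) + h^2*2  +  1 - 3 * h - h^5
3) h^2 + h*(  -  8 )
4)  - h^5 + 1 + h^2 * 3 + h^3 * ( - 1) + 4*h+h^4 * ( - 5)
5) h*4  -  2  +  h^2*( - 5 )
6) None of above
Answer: 6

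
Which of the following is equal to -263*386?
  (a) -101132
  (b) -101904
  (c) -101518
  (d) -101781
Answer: c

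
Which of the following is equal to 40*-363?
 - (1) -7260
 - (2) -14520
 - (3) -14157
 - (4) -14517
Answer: 2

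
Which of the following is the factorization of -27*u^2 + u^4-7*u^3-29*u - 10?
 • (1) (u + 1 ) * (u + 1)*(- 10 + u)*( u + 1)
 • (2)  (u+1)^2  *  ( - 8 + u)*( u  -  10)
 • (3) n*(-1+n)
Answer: 1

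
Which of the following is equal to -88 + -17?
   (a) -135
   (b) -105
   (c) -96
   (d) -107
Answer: b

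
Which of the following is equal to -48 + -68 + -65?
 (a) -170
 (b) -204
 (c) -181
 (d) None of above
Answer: c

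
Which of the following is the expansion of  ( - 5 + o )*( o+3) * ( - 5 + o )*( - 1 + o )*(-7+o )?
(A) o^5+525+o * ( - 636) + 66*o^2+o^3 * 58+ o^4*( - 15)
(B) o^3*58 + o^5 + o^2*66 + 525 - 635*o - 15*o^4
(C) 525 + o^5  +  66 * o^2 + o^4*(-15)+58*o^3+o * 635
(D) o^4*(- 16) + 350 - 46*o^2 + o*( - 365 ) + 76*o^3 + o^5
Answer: B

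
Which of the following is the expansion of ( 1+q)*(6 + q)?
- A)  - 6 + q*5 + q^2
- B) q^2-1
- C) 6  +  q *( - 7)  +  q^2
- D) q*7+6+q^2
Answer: D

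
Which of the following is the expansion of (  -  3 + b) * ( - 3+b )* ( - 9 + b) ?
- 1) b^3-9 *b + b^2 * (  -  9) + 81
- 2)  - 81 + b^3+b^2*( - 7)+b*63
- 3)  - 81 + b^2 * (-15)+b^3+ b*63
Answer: 3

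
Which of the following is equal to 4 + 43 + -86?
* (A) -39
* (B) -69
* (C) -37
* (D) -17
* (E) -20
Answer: A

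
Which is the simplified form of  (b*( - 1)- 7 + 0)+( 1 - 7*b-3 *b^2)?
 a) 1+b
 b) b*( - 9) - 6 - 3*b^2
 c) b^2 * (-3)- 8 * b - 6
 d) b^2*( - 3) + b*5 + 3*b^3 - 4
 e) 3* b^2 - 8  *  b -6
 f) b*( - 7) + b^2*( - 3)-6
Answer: c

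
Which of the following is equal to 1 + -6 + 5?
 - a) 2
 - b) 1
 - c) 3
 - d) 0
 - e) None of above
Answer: d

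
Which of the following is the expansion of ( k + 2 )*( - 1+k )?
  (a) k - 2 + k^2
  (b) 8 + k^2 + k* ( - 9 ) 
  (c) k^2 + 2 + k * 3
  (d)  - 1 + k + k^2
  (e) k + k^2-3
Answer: a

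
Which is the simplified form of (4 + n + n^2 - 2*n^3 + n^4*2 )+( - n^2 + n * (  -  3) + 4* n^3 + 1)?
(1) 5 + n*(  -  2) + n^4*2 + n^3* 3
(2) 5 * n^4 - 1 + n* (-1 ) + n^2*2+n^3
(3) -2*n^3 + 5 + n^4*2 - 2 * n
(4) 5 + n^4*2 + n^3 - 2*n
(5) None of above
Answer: 5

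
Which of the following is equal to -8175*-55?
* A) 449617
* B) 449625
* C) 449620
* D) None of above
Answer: B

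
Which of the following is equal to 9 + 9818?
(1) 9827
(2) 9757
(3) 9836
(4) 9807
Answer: 1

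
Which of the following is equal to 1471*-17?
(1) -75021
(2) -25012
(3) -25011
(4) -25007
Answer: 4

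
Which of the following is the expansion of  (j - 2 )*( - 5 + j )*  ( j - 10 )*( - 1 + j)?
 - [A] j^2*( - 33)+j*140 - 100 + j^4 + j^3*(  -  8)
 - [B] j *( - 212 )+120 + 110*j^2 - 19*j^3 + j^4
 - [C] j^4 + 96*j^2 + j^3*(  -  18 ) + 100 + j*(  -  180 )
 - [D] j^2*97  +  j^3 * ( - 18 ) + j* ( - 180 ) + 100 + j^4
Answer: D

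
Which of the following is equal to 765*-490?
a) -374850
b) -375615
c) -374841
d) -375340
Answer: a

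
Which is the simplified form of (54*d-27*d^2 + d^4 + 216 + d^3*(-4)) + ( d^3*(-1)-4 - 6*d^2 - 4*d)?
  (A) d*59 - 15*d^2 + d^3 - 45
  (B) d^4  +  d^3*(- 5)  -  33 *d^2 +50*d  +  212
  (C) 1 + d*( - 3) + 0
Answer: B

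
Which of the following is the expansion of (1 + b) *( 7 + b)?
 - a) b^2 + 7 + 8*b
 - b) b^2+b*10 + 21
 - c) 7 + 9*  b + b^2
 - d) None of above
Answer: a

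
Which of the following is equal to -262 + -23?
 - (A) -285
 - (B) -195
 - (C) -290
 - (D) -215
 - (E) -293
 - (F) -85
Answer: A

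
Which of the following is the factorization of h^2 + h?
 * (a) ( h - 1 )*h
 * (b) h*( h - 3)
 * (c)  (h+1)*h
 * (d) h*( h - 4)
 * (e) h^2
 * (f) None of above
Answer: c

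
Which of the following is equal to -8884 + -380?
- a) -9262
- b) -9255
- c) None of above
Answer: c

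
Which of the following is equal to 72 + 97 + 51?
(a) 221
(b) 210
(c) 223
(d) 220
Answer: d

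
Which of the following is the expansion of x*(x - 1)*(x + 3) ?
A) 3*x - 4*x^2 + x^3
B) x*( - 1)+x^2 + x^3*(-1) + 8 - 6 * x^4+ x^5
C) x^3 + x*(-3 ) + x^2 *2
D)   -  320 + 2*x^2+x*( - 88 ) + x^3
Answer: C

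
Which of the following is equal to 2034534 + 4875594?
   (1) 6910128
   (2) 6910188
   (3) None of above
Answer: 1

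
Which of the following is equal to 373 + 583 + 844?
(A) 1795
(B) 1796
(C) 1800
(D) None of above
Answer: C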